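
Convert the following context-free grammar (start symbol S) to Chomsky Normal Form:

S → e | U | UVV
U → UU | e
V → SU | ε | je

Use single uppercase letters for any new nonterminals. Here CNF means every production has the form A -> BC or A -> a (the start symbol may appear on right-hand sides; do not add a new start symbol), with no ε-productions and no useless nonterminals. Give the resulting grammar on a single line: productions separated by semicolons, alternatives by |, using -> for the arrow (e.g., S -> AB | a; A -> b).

Nullable: {V}; after ε-elimination: S -> U | e | UV | UVV; U -> e | UU; V -> SU | je.
After unit-elimination: S -> e | UU | UV | UVV; U -> e | UU; V -> SU | je.
TERM: introduce B -> e, A -> j and substitute in every rule of length ≥2.
BIN: S -> UVV becomes S -> UC, C -> VV.

S -> e | UC | UU | UV; A -> j; B -> e; C -> VV; U -> e | UU; V -> AB | SU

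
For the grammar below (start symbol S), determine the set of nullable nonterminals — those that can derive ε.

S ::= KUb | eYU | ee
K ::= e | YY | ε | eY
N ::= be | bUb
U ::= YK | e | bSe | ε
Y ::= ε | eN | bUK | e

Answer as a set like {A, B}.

{K, U, Y}

Directly nullable (have an ε-rule): {K, U, Y}.
Not nullable: N, S — each has a terminal in every rule's right-hand side or depends on a non-nullable symbol.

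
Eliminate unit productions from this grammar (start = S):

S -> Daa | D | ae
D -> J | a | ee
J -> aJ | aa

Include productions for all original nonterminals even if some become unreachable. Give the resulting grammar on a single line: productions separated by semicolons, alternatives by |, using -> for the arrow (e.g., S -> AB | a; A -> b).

Unit productions: D->J, S->D.
Unit pairs (A ⇒* B via units): (D,J), (S,D), (S,J).
S: inherits non-unit rules of {D, J, S} → Daa | a | aJ | aa | ae | ee.
D: inherits non-unit rules of {D, J} → a | aJ | aa | ee.
J: inherits non-unit rules of {J} → aJ | aa.

S -> a | aJ | aa | ae | ee | Daa; D -> a | aJ | aa | ee; J -> aJ | aa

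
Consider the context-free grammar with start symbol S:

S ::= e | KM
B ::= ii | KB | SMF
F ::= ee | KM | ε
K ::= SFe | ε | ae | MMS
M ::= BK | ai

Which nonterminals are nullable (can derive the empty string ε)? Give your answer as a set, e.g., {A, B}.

Directly nullable (have an ε-rule): {F, K}.
Not nullable: B, M, S — each has a terminal in every rule's right-hand side or depends on a non-nullable symbol.

{F, K}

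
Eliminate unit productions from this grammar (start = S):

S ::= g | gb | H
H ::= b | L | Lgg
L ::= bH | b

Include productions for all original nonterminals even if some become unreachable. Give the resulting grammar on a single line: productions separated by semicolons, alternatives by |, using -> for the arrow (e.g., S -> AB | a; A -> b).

S -> b | g | bH | gb | Lgg; H -> b | bH | Lgg; L -> b | bH

Unit productions: H->L, S->H.
Unit pairs (A ⇒* B via units): (H,L), (S,H), (S,L).
S: inherits non-unit rules of {H, L, S} → Lgg | b | bH | g | gb.
H: inherits non-unit rules of {H, L} → Lgg | b | bH.
L: inherits non-unit rules of {L} → b | bH.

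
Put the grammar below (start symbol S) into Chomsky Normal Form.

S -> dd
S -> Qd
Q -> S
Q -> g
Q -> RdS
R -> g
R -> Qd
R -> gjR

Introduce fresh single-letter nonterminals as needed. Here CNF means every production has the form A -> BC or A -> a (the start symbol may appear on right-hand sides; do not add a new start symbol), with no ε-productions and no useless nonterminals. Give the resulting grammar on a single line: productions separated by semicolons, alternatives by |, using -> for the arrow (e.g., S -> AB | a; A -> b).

No ε-productions.
After unit-elimination: S -> Qd | dd; Q -> g | Qd | dd | RdS; R -> g | Qd | gjR.
TERM: introduce A -> d, B -> g, C -> j and substitute in every rule of length ≥2.
BIN: Q -> RAS becomes Q -> RD, D -> AS; R -> BCR becomes R -> BE, E -> CR.

S -> AA | QA; A -> d; B -> g; C -> j; D -> AS; E -> CR; Q -> g | AA | QA | RD; R -> g | BE | QA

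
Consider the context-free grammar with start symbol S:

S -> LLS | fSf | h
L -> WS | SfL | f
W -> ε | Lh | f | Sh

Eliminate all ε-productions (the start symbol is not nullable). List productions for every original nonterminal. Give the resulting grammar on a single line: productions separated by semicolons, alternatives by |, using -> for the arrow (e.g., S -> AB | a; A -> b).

Nullable set: {W}.
L -> WS: W nullable, giving S | WS.
Drop W -> ε.
Unchanged (no nullable symbols): S -> LLS; S -> fSf; S -> h; L -> SfL; L -> f; W -> Lh; W -> Sh; W -> f.

S -> h | LLS | fSf; L -> S | f | WS | SfL; W -> f | Lh | Sh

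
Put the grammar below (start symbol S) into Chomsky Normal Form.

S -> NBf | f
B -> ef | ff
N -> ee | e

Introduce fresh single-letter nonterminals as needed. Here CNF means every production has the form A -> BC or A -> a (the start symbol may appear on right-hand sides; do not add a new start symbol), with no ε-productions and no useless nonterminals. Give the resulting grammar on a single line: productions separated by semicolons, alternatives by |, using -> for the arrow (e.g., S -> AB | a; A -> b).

S -> f | ND; A -> e; B -> AC | CC; C -> f; D -> BC; N -> e | AA

No ε-productions.
No unit productions to eliminate.
TERM: introduce A -> e, C -> f and substitute in every rule of length ≥2.
BIN: S -> NBC becomes S -> ND, D -> BC.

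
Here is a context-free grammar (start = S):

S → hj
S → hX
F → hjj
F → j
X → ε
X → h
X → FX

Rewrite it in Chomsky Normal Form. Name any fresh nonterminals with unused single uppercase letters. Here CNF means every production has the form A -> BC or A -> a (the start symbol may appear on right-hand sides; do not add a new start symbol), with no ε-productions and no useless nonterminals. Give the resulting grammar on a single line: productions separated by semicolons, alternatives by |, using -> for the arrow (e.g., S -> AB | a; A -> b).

S -> h | AB | AX; A -> h; B -> j; C -> BB; D -> BB; F -> j | AC; X -> h | j | AD | FX

Nullable: {X}; after ε-elimination: S -> h | hX | hj; F -> j | hjj; X -> F | h | FX.
After unit-elimination: S -> h | hX | hj; F -> j | hjj; X -> h | j | FX | hjj.
TERM: introduce A -> h, B -> j and substitute in every rule of length ≥2.
BIN: F -> ABB becomes F -> AC, C -> BB; X -> ABB becomes X -> AD, D -> BB.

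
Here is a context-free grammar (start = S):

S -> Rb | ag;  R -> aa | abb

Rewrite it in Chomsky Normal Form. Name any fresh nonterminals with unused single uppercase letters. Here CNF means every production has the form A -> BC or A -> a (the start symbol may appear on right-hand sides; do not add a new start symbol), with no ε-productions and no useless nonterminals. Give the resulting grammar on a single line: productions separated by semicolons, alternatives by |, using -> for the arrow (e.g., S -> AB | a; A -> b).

S -> AC | RB; A -> a; B -> b; C -> g; D -> BB; R -> AA | AD

No ε-productions.
No unit productions to eliminate.
TERM: introduce A -> a, B -> b, C -> g and substitute in every rule of length ≥2.
BIN: R -> ABB becomes R -> AD, D -> BB.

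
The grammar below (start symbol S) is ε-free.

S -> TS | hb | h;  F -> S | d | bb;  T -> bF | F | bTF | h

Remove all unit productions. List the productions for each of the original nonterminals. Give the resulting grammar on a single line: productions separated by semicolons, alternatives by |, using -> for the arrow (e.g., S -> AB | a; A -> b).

Unit productions: F->S, T->F.
Unit pairs (A ⇒* B via units): (F,S), (T,F), (T,S).
S: inherits non-unit rules of {S} → TS | h | hb.
F: inherits non-unit rules of {F, S} → TS | bb | d | h | hb.
T: inherits non-unit rules of {F, S, T} → TS | bF | bTF | bb | d | h | hb.

S -> h | TS | hb; F -> d | h | TS | bb | hb; T -> d | h | TS | bF | bb | hb | bTF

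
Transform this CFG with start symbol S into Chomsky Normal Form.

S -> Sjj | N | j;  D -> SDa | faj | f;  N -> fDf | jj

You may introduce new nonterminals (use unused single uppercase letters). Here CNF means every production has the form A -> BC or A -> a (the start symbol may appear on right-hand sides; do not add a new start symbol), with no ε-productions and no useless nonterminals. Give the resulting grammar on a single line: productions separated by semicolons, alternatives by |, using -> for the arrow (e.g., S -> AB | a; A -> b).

S -> j | BH | CC | SJ; A -> a; B -> f; C -> j; D -> f | BE | SF; E -> AC; F -> DA; H -> DB; J -> CC

No ε-productions.
After unit-elimination: S -> j | jj | Sjj | fDf; D -> f | SDa | faj; N -> jj | fDf.
TERM: introduce A -> a, B -> f, C -> j and substitute in every rule of length ≥2.
BIN: D -> BAC becomes D -> BE, E -> AC; D -> SDA becomes D -> SF, F -> DA; N -> BDB becomes N -> BG, G -> DB; S -> BDB becomes S -> BH, H -> DB; S -> SCC becomes S -> SJ, J -> CC.
Drop unreachable/unproductive: N.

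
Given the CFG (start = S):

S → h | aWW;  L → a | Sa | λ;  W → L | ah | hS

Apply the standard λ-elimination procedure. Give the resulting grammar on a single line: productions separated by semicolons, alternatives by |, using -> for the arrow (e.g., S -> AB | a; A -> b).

Nullable set: {L, W}.
S -> aWW: W, W nullable, giving a | aW | aWW.
Drop L -> λ.
W -> L: L nullable, giving L.
Unchanged (no nullable symbols): S -> h; L -> Sa; L -> a; W -> ah; W -> hS.

S -> a | h | aW | aWW; L -> a | Sa; W -> L | ah | hS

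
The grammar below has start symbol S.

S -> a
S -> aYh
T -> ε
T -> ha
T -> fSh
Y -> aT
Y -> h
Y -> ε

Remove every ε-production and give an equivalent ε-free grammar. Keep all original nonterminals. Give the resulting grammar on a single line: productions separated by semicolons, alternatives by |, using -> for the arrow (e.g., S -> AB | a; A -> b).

S -> a | ah | aYh; T -> ha | fSh; Y -> a | h | aT

Nullable set: {T, Y}.
S -> aYh: Y nullable, giving aYh | ah.
Drop T -> ε.
Drop Y -> ε.
Y -> aT: T nullable, giving a | aT.
Unchanged (no nullable symbols): S -> a; T -> fSh; T -> ha; Y -> h.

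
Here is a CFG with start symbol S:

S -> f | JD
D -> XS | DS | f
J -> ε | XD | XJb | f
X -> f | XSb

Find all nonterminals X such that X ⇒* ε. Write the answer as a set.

{J}

Directly nullable (have an ε-rule): {J}.
Not nullable: D, S, X — each has a terminal in every rule's right-hand side or depends on a non-nullable symbol.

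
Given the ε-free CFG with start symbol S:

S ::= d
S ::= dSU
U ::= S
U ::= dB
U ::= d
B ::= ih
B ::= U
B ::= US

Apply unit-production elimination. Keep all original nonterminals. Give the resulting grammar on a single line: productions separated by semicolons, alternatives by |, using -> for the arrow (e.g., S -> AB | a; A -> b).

Unit productions: B->U, U->S.
Unit pairs (A ⇒* B via units): (B,S), (B,U), (U,S).
S: inherits non-unit rules of {S} → d | dSU.
B: inherits non-unit rules of {B, S, U} → US | d | dB | dSU | ih.
U: inherits non-unit rules of {S, U} → d | dB | dSU.

S -> d | dSU; B -> d | US | dB | ih | dSU; U -> d | dB | dSU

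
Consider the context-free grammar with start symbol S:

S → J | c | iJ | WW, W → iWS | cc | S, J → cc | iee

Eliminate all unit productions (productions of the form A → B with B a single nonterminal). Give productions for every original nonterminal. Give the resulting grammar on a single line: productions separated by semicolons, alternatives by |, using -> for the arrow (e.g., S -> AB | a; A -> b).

Unit productions: S->J, W->S.
Unit pairs (A ⇒* B via units): (S,J), (W,J), (W,S).
S: inherits non-unit rules of {J, S} → WW | c | cc | iJ | iee.
J: inherits non-unit rules of {J} → cc | iee.
W: inherits non-unit rules of {J, S, W} → WW | c | cc | iJ | iWS | iee.

S -> c | WW | cc | iJ | iee; J -> cc | iee; W -> c | WW | cc | iJ | iWS | iee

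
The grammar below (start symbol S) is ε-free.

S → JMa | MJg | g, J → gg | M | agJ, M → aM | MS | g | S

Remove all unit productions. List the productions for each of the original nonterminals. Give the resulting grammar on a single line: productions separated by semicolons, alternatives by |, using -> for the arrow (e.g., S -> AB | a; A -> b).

Unit productions: J->M, M->S.
Unit pairs (A ⇒* B via units): (J,M), (J,S), (M,S).
S: inherits non-unit rules of {S} → JMa | MJg | g.
J: inherits non-unit rules of {J, M, S} → JMa | MJg | MS | aM | agJ | g | gg.
M: inherits non-unit rules of {M, S} → JMa | MJg | MS | aM | g.

S -> g | JMa | MJg; J -> g | MS | aM | gg | JMa | MJg | agJ; M -> g | MS | aM | JMa | MJg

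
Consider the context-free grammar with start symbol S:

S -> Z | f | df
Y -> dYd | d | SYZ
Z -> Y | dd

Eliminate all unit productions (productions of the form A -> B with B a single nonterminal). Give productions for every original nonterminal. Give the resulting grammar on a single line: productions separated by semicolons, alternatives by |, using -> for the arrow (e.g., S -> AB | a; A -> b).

Unit productions: S->Z, Z->Y.
Unit pairs (A ⇒* B via units): (S,Y), (S,Z), (Z,Y).
S: inherits non-unit rules of {S, Y, Z} → SYZ | d | dYd | dd | df | f.
Y: inherits non-unit rules of {Y} → SYZ | d | dYd.
Z: inherits non-unit rules of {Y, Z} → SYZ | d | dYd | dd.

S -> d | f | dd | df | SYZ | dYd; Y -> d | SYZ | dYd; Z -> d | dd | SYZ | dYd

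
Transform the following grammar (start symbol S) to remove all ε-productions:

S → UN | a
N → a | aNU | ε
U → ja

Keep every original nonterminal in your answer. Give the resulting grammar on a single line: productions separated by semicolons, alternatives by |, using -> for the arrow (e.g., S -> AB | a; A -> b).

S -> U | a | UN; N -> a | aU | aNU; U -> ja

Nullable set: {N}.
S -> UN: N nullable, giving U | UN.
Drop N -> ε.
N -> aNU: N nullable, giving aNU | aU.
Unchanged (no nullable symbols): S -> a; N -> a; U -> ja.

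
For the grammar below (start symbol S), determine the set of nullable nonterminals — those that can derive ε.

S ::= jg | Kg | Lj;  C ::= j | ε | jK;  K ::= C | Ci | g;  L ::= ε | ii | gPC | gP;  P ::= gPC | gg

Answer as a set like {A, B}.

Directly nullable (have an ε-rule): {C, L}.
K is nullable via K -> C (every symbol on the right is already known nullable).
Not nullable: P, S — each has a terminal in every rule's right-hand side or depends on a non-nullable symbol.

{C, K, L}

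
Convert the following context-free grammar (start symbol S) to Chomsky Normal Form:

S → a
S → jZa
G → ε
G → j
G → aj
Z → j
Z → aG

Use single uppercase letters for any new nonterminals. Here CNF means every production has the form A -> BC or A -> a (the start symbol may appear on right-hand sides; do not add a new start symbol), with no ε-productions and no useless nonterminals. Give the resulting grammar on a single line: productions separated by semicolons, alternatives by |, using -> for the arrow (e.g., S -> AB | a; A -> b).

S -> a | BC; A -> a; B -> j; C -> ZA; G -> j | AB; Z -> a | j | AG

Nullable: {G}; after ε-elimination: S -> a | jZa; G -> j | aj; Z -> a | j | aG.
No unit productions to eliminate.
TERM: introduce A -> a, B -> j and substitute in every rule of length ≥2.
BIN: S -> BZA becomes S -> BC, C -> ZA.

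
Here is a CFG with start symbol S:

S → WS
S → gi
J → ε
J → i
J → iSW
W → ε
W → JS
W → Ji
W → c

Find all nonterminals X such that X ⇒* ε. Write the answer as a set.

{J, W}

Directly nullable (have an ε-rule): {J, W}.
Not nullable: S — each has a terminal in every rule's right-hand side or depends on a non-nullable symbol.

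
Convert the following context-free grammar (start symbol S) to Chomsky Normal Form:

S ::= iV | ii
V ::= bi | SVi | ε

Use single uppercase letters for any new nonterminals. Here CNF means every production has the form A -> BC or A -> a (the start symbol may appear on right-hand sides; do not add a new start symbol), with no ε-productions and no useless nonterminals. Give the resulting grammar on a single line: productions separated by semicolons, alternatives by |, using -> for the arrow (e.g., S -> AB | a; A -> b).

Nullable: {V}; after ε-elimination: S -> i | iV | ii; V -> Si | bi | SVi.
No unit productions to eliminate.
TERM: introduce B -> b, A -> i and substitute in every rule of length ≥2.
BIN: V -> SVA becomes V -> SC, C -> VA.

S -> i | AA | AV; A -> i; B -> b; C -> VA; V -> BA | SA | SC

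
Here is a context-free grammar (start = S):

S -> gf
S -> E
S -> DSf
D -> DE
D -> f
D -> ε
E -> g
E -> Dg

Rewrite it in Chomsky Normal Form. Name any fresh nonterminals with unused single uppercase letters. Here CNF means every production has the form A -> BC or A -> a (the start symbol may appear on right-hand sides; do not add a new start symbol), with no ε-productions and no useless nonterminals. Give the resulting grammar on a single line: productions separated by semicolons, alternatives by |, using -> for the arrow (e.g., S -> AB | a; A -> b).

Nullable: {D}; after ε-elimination: S -> E | Sf | gf | DSf; D -> E | f | DE; E -> g | Dg.
After unit-elimination: S -> g | Dg | Sf | gf | DSf; D -> f | g | DE | Dg; E -> g | Dg.
TERM: introduce B -> f, A -> g and substitute in every rule of length ≥2.
BIN: S -> DSB becomes S -> DC, C -> SB.

S -> g | AB | DA | DC | SB; A -> g; B -> f; C -> SB; D -> f | g | DA | DE; E -> g | DA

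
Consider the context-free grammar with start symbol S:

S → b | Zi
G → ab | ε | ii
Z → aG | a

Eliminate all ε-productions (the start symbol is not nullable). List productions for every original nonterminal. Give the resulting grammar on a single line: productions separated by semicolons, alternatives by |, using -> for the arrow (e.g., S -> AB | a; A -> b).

S -> b | Zi; G -> ab | ii; Z -> a | aG

Nullable set: {G}.
Drop G -> ε.
Z -> aG: G nullable, giving a | aG.
Unchanged (no nullable symbols): S -> Zi; S -> b; G -> ab; G -> ii; Z -> a.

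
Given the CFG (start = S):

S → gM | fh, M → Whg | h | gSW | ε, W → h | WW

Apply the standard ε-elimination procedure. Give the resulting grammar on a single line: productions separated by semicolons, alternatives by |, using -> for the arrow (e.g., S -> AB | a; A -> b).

Nullable set: {M}.
S -> gM: M nullable, giving g | gM.
Drop M -> ε.
Unchanged (no nullable symbols): S -> fh; M -> Whg; M -> gSW; M -> h; W -> WW; W -> h.

S -> g | fh | gM; M -> h | Whg | gSW; W -> h | WW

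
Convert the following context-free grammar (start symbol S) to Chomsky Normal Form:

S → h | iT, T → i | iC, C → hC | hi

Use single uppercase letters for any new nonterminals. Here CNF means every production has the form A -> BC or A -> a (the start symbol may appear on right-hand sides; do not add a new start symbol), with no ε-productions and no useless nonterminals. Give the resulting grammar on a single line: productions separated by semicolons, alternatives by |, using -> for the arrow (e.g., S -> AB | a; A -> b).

S -> h | BT; A -> h; B -> i; C -> AB | AC; T -> i | BC

No ε-productions.
No unit productions to eliminate.
TERM: introduce A -> h, B -> i and substitute in every rule of length ≥2.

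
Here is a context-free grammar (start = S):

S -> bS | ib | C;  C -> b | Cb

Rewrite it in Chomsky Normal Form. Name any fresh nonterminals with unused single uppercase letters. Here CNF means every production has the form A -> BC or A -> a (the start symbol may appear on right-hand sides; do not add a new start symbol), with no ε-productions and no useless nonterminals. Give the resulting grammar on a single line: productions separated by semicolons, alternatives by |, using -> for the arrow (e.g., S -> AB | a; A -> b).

No ε-productions.
After unit-elimination: S -> b | Cb | bS | ib; C -> b | Cb.
TERM: introduce A -> b, B -> i and substitute in every rule of length ≥2.

S -> b | AS | BA | CA; A -> b; B -> i; C -> b | CA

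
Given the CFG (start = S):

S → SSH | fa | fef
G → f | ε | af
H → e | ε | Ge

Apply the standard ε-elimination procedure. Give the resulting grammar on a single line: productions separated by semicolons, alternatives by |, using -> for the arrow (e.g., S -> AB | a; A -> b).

S -> SS | fa | SSH | fef; G -> f | af; H -> e | Ge

Nullable set: {G, H}.
S -> SSH: H nullable, giving SS | SSH.
Drop G -> ε.
Drop H -> ε.
H -> Ge: G nullable, giving Ge | e.
Unchanged (no nullable symbols): S -> fa; S -> fef; G -> af; G -> f; H -> e.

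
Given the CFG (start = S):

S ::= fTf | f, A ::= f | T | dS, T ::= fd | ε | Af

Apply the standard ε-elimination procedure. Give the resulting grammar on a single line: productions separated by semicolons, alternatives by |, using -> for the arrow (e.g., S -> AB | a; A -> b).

S -> f | ff | fTf; A -> T | f | dS; T -> f | Af | fd

Nullable set: {A, T}.
S -> fTf: T nullable, giving fTf | ff.
A -> T: T nullable, giving T.
Drop T -> ε.
T -> Af: A nullable, giving Af | f.
Unchanged (no nullable symbols): S -> f; A -> dS; A -> f; T -> fd.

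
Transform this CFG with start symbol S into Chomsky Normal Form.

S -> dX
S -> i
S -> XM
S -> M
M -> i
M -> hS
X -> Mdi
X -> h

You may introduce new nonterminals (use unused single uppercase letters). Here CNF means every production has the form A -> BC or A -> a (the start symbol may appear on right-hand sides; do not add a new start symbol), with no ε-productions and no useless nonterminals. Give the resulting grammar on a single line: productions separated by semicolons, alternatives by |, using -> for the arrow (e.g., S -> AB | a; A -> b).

S -> i | AS | BX | XM; A -> h; B -> d; C -> i; D -> BC; M -> i | AS; X -> h | MD

No ε-productions.
After unit-elimination: S -> i | XM | dX | hS; M -> i | hS; X -> h | Mdi.
TERM: introduce B -> d, A -> h, C -> i and substitute in every rule of length ≥2.
BIN: X -> MBC becomes X -> MD, D -> BC.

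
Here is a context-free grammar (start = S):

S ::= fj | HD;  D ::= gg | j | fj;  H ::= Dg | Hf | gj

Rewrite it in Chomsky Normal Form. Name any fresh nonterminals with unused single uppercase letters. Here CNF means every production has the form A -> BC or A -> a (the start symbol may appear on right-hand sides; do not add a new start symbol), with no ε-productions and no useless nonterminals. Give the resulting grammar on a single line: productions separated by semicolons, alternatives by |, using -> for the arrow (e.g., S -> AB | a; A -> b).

S -> AB | HD; A -> f; B -> j; C -> g; D -> j | AB | CC; H -> CB | DC | HA

No ε-productions.
No unit productions to eliminate.
TERM: introduce A -> f, C -> g, B -> j and substitute in every rule of length ≥2.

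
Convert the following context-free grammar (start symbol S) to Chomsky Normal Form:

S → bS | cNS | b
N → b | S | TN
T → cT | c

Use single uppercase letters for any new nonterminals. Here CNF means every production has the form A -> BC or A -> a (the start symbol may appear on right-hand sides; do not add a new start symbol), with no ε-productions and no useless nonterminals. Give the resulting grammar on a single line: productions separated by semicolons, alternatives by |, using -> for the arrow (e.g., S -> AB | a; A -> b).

No ε-productions.
After unit-elimination: S -> b | bS | cNS; N -> b | TN | bS | cNS; T -> c | cT.
TERM: introduce A -> b, B -> c and substitute in every rule of length ≥2.
BIN: N -> BNS becomes N -> BC, C -> NS; S -> BNS becomes S -> BD, D -> NS.

S -> b | AS | BD; A -> b; B -> c; C -> NS; D -> NS; N -> b | AS | BC | TN; T -> c | BT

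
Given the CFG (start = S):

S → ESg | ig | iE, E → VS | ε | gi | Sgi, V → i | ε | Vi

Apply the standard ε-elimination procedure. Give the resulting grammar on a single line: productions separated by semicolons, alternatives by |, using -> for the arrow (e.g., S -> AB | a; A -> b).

Nullable set: {E, V}.
S -> ESg: E nullable, giving ESg | Sg.
S -> iE: E nullable, giving i | iE.
Drop E -> ε.
E -> VS: V nullable, giving S | VS.
Drop V -> ε.
V -> Vi: V nullable, giving Vi | i.
Unchanged (no nullable symbols): S -> ig; E -> Sgi; E -> gi; V -> i.

S -> i | Sg | iE | ig | ESg; E -> S | VS | gi | Sgi; V -> i | Vi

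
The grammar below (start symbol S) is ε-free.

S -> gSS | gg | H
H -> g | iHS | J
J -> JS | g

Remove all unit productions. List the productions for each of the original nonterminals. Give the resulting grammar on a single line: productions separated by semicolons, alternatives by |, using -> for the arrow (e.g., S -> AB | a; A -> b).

S -> g | JS | gg | gSS | iHS; H -> g | JS | iHS; J -> g | JS

Unit productions: H->J, S->H.
Unit pairs (A ⇒* B via units): (H,J), (S,H), (S,J).
S: inherits non-unit rules of {H, J, S} → JS | g | gSS | gg | iHS.
H: inherits non-unit rules of {H, J} → JS | g | iHS.
J: inherits non-unit rules of {J} → JS | g.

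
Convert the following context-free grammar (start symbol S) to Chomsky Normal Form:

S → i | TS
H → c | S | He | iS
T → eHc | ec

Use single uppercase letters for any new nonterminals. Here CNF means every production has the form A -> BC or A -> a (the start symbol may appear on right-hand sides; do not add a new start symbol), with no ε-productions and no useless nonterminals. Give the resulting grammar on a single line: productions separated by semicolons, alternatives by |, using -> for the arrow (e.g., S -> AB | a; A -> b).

S -> i | TS; A -> e; B -> i; C -> c; D -> HC; H -> c | i | BS | HA | TS; T -> AC | AD

No ε-productions.
After unit-elimination: S -> i | TS; H -> c | i | He | TS | iS; T -> ec | eHc.
TERM: introduce C -> c, A -> e, B -> i and substitute in every rule of length ≥2.
BIN: T -> AHC becomes T -> AD, D -> HC.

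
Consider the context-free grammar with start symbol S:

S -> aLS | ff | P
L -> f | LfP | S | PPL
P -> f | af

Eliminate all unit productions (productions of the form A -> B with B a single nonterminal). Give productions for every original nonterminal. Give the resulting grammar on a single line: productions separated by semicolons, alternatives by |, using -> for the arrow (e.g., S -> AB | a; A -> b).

S -> f | af | ff | aLS; L -> f | af | ff | LfP | PPL | aLS; P -> f | af

Unit productions: L->S, S->P.
Unit pairs (A ⇒* B via units): (L,P), (L,S), (S,P).
S: inherits non-unit rules of {P, S} → aLS | af | f | ff.
L: inherits non-unit rules of {L, P, S} → LfP | PPL | aLS | af | f | ff.
P: inherits non-unit rules of {P} → af | f.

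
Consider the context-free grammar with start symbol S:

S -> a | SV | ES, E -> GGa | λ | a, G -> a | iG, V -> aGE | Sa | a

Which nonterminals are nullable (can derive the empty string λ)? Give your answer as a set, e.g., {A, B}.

{E}

Directly nullable (have an ε-rule): {E}.
Not nullable: G, S, V — each has a terminal in every rule's right-hand side or depends on a non-nullable symbol.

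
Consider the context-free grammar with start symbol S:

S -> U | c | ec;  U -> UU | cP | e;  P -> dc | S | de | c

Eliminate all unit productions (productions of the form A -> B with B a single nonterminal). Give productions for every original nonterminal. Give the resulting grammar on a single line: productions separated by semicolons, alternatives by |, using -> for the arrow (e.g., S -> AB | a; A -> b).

S -> c | e | UU | cP | ec; P -> c | e | UU | cP | dc | de | ec; U -> e | UU | cP

Unit productions: P->S, S->U.
Unit pairs (A ⇒* B via units): (P,S), (P,U), (S,U).
S: inherits non-unit rules of {S, U} → UU | c | cP | e | ec.
P: inherits non-unit rules of {P, S, U} → UU | c | cP | dc | de | e | ec.
U: inherits non-unit rules of {U} → UU | cP | e.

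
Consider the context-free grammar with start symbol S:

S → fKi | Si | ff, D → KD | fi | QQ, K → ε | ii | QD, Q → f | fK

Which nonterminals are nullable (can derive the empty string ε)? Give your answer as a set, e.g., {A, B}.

{K}

Directly nullable (have an ε-rule): {K}.
Not nullable: D, Q, S — each has a terminal in every rule's right-hand side or depends on a non-nullable symbol.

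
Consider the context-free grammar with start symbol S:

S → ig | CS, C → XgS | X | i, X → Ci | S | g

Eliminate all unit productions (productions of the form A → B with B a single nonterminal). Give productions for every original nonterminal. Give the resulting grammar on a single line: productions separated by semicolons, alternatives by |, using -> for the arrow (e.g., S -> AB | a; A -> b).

Unit productions: C->X, X->S.
Unit pairs (A ⇒* B via units): (C,S), (C,X), (X,S).
S: inherits non-unit rules of {S} → CS | ig.
C: inherits non-unit rules of {C, S, X} → CS | Ci | XgS | g | i | ig.
X: inherits non-unit rules of {S, X} → CS | Ci | g | ig.

S -> CS | ig; C -> g | i | CS | Ci | ig | XgS; X -> g | CS | Ci | ig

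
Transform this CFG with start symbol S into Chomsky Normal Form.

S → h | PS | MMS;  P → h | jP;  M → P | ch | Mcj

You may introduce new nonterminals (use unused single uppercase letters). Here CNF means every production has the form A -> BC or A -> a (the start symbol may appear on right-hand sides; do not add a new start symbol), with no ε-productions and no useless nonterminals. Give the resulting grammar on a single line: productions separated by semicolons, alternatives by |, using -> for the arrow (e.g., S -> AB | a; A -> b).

S -> h | ME | PS; A -> c; B -> j; C -> h; D -> AB; E -> MS; M -> h | AC | BP | MD; P -> h | BP

No ε-productions.
After unit-elimination: S -> h | PS | MMS; M -> h | ch | jP | Mcj; P -> h | jP.
TERM: introduce A -> c, C -> h, B -> j and substitute in every rule of length ≥2.
BIN: M -> MAB becomes M -> MD, D -> AB; S -> MMS becomes S -> ME, E -> MS.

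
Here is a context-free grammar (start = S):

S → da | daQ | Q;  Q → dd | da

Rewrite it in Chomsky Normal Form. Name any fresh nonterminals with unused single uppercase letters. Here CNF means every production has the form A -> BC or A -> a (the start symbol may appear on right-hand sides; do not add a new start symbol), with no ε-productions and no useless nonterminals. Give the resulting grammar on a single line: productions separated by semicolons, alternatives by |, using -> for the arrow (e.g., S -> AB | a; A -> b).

No ε-productions.
After unit-elimination: S -> da | dd | daQ; Q -> da | dd.
TERM: introduce B -> a, A -> d and substitute in every rule of length ≥2.
BIN: S -> ABQ becomes S -> AC, C -> BQ.

S -> AA | AB | AC; A -> d; B -> a; C -> BQ; Q -> AA | AB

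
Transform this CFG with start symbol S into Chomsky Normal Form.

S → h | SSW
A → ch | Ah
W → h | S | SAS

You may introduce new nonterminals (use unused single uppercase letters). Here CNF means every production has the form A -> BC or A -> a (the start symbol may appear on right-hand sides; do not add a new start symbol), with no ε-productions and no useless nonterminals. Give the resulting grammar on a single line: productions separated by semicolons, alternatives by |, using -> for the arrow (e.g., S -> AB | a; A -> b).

S -> h | SD; A -> AB | CB; B -> h; C -> c; D -> SW; E -> AS; F -> SW; W -> h | SE | SF

No ε-productions.
After unit-elimination: S -> h | SSW; A -> Ah | ch; W -> h | SAS | SSW.
TERM: introduce C -> c, B -> h and substitute in every rule of length ≥2.
BIN: S -> SSW becomes S -> SD, D -> SW; W -> SAS becomes W -> SE, E -> AS; W -> SSW becomes W -> SF, F -> SW.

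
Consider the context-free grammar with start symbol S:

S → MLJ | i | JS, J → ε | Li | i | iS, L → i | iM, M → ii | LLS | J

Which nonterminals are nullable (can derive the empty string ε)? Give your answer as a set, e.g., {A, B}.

Directly nullable (have an ε-rule): {J}.
M is nullable via M -> J (every symbol on the right is already known nullable).
Not nullable: L, S — each has a terminal in every rule's right-hand side or depends on a non-nullable symbol.

{J, M}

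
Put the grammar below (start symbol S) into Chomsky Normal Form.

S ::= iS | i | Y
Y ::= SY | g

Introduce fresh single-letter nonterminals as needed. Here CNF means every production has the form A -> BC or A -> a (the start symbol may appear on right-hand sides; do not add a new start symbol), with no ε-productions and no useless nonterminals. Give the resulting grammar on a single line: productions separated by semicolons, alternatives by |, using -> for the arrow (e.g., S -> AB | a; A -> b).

S -> g | i | AS | SY; A -> i; Y -> g | SY

No ε-productions.
After unit-elimination: S -> g | i | SY | iS; Y -> g | SY.
TERM: introduce A -> i and substitute in every rule of length ≥2.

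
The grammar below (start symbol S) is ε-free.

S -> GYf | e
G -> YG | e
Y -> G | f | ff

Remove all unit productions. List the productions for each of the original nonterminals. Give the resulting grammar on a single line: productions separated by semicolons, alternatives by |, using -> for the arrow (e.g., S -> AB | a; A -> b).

Unit productions: Y->G.
Unit pairs (A ⇒* B via units): (Y,G).
S: inherits non-unit rules of {S} → GYf | e.
G: inherits non-unit rules of {G} → YG | e.
Y: inherits non-unit rules of {G, Y} → YG | e | f | ff.

S -> e | GYf; G -> e | YG; Y -> e | f | YG | ff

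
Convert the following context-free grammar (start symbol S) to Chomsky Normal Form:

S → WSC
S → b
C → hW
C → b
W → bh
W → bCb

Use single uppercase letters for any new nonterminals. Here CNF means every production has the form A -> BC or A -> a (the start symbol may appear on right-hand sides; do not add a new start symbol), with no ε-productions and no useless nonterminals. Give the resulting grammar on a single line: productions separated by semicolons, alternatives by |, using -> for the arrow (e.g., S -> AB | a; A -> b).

S -> b | WD; A -> h; B -> b; C -> b | AW; D -> SC; E -> CB; W -> BA | BE

No ε-productions.
No unit productions to eliminate.
TERM: introduce B -> b, A -> h and substitute in every rule of length ≥2.
BIN: S -> WSC becomes S -> WD, D -> SC; W -> BCB becomes W -> BE, E -> CB.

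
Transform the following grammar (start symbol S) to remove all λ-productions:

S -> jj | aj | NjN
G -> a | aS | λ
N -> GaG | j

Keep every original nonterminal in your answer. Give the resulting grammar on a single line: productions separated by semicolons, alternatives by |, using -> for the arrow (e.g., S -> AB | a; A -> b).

S -> aj | jj | NjN; G -> a | aS; N -> a | j | Ga | aG | GaG

Nullable set: {G}.
Drop G -> λ.
N -> GaG: G, G nullable, giving Ga | GaG | a | aG.
Unchanged (no nullable symbols): S -> NjN; S -> aj; S -> jj; G -> a; G -> aS; N -> j.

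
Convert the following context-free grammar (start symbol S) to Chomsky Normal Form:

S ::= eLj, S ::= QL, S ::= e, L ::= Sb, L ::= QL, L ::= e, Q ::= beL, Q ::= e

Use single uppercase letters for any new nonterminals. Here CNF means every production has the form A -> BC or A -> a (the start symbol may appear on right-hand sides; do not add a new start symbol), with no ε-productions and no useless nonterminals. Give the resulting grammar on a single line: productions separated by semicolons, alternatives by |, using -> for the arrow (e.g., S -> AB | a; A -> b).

S -> e | BE | QL; A -> b; B -> e; C -> j; D -> BL; E -> LC; L -> e | QL | SA; Q -> e | AD

No ε-productions.
No unit productions to eliminate.
TERM: introduce A -> b, B -> e, C -> j and substitute in every rule of length ≥2.
BIN: Q -> ABL becomes Q -> AD, D -> BL; S -> BLC becomes S -> BE, E -> LC.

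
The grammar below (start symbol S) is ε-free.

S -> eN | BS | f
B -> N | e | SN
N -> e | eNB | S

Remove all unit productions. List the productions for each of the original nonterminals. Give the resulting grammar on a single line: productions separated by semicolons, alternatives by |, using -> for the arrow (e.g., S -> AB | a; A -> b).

S -> f | BS | eN; B -> e | f | BS | SN | eN | eNB; N -> e | f | BS | eN | eNB

Unit productions: B->N, N->S.
Unit pairs (A ⇒* B via units): (B,N), (B,S), (N,S).
S: inherits non-unit rules of {S} → BS | eN | f.
B: inherits non-unit rules of {B, N, S} → BS | SN | e | eN | eNB | f.
N: inherits non-unit rules of {N, S} → BS | e | eN | eNB | f.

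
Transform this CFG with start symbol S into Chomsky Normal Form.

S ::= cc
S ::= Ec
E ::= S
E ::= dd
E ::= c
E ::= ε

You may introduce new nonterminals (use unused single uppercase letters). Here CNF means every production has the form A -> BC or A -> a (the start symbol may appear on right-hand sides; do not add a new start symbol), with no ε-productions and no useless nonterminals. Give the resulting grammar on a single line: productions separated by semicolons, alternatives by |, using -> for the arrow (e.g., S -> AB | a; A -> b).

Nullable: {E}; after ε-elimination: S -> c | Ec | cc; E -> S | c | dd.
After unit-elimination: S -> c | Ec | cc; E -> c | Ec | cc | dd.
TERM: introduce A -> c, B -> d and substitute in every rule of length ≥2.

S -> c | AA | EA; A -> c; B -> d; E -> c | AA | BB | EA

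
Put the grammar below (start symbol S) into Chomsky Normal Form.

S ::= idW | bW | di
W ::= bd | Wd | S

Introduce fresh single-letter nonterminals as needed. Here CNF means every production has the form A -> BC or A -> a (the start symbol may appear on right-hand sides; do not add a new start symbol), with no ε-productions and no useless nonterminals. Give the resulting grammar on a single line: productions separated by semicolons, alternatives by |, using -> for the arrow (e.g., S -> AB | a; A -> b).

No ε-productions.
After unit-elimination: S -> bW | di | idW; W -> Wd | bW | bd | di | idW.
TERM: introduce A -> b, B -> d, C -> i and substitute in every rule of length ≥2.
BIN: S -> CBW becomes S -> CD, D -> BW; W -> CBW becomes W -> CE, E -> BW.

S -> AW | BC | CD; A -> b; B -> d; C -> i; D -> BW; E -> BW; W -> AB | AW | BC | CE | WB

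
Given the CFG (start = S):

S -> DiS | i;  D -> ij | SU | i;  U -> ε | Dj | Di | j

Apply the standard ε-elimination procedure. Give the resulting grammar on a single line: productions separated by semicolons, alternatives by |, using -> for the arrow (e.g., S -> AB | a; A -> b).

Nullable set: {U}.
D -> SU: U nullable, giving S | SU.
Drop U -> ε.
Unchanged (no nullable symbols): S -> DiS; S -> i; D -> i; D -> ij; U -> Di; U -> Dj; U -> j.

S -> i | DiS; D -> S | i | SU | ij; U -> j | Di | Dj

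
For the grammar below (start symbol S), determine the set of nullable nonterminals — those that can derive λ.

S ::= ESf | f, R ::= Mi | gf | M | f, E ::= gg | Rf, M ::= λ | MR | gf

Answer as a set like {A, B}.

Directly nullable (have an ε-rule): {M}.
R is nullable via R -> M (every symbol on the right is already known nullable).
Not nullable: E, S — each has a terminal in every rule's right-hand side or depends on a non-nullable symbol.

{M, R}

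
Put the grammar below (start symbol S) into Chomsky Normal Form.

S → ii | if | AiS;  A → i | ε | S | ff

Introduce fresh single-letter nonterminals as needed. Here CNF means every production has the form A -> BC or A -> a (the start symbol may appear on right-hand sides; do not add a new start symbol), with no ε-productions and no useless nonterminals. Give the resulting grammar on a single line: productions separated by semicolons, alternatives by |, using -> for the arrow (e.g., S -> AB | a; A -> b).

S -> AE | BB | BC | BS; A -> i | AD | BB | BC | BS | CC; B -> i; C -> f; D -> BS; E -> BS

Nullable: {A}; after ε-elimination: S -> iS | if | ii | AiS; A -> S | i | ff.
After unit-elimination: S -> iS | if | ii | AiS; A -> i | ff | iS | if | ii | AiS.
TERM: introduce C -> f, B -> i and substitute in every rule of length ≥2.
BIN: A -> ABS becomes A -> AD, D -> BS; S -> ABS becomes S -> AE, E -> BS.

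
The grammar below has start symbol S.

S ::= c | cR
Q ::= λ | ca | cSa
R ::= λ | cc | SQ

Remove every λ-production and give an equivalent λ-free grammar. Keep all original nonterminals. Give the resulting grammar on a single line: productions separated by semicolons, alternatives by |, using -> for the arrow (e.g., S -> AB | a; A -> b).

S -> c | cR; Q -> ca | cSa; R -> S | SQ | cc

Nullable set: {Q, R}.
S -> cR: R nullable, giving c | cR.
Drop Q -> λ.
Drop R -> λ.
R -> SQ: Q nullable, giving S | SQ.
Unchanged (no nullable symbols): S -> c; Q -> cSa; Q -> ca; R -> cc.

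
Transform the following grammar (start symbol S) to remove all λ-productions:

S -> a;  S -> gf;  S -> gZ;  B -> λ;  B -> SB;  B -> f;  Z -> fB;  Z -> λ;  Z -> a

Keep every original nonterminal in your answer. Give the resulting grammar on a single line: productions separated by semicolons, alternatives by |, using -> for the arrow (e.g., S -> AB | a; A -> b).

Nullable set: {B, Z}.
S -> gZ: Z nullable, giving g | gZ.
Drop B -> λ.
B -> SB: B nullable, giving S | SB.
Drop Z -> λ.
Z -> fB: B nullable, giving f | fB.
Unchanged (no nullable symbols): S -> a; S -> gf; B -> f; Z -> a.

S -> a | g | gZ | gf; B -> S | f | SB; Z -> a | f | fB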